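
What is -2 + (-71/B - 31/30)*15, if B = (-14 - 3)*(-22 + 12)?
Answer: -404/17 ≈ -23.765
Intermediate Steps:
B = 170 (B = -17*(-10) = 170)
-2 + (-71/B - 31/30)*15 = -2 + (-71/170 - 31/30)*15 = -2 - 74/51*15 = -2 - 370/17 = -404/17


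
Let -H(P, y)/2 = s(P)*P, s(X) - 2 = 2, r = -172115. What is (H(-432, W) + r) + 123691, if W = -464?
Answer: -44968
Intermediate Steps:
s(X) = 4 (s(X) = 2 + 2 = 4)
H(P, y) = -8*P
(H(-432, W) + r) + 123691 = (-8*(-432) - 172115) + 123691 = (3456 - 172115) + 123691 = -168659 + 123691 = -44968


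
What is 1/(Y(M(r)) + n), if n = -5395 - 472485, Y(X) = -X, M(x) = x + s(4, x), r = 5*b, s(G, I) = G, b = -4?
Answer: -1/477864 ≈ -2.0926e-6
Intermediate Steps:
r = -20 (r = 5*(-4) = -20)
M(x) = 4 + x (M(x) = x + 4 = 4 + x)
n = -477880
1/(Y(M(r)) + n) = 1/(-(4 - 20) - 477880) = 1/(-1*(-16) - 477880) = 1/(16 - 477880) = 1/(-477864) = -1/477864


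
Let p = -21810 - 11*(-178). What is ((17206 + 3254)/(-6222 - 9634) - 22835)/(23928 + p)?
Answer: -90523055/16157264 ≈ -5.6026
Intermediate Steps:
p = -19852 (p = -21810 + 1958 = -19852)
((17206 + 3254)/(-6222 - 9634) - 22835)/(23928 + p) = ((17206 + 3254)/(-6222 - 9634) - 22835)/(23928 - 19852) = (20460/(-15856) - 22835)/4076 = (20460*(-1/15856) - 22835)*(1/4076) = (-5115/3964 - 22835)*(1/4076) = -90523055/3964*1/4076 = -90523055/16157264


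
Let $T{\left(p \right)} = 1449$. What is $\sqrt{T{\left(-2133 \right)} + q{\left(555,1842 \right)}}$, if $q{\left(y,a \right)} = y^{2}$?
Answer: $3 \sqrt{34386} \approx 556.3$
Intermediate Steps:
$\sqrt{T{\left(-2133 \right)} + q{\left(555,1842 \right)}} = \sqrt{1449 + 555^{2}} = \sqrt{1449 + 308025} = \sqrt{309474} = 3 \sqrt{34386}$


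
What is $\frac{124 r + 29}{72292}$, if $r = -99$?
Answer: $- \frac{12247}{72292} \approx -0.16941$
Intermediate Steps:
$\frac{124 r + 29}{72292} = \frac{124 \left(-99\right) + 29}{72292} = \left(-12276 + 29\right) \frac{1}{72292} = \left(-12247\right) \frac{1}{72292} = - \frac{12247}{72292}$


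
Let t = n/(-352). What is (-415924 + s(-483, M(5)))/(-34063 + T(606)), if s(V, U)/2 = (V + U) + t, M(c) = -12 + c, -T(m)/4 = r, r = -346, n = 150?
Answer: 4076403/319528 ≈ 12.758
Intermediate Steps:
T(m) = 1384 (T(m) = -4*(-346) = 1384)
t = -75/176 (t = 150/(-352) = 150*(-1/352) = -75/176 ≈ -0.42614)
s(V, U) = -75/88 + 2*U + 2*V (s(V, U) = 2*((V + U) - 75/176) = 2*((U + V) - 75/176) = 2*(-75/176 + U + V) = -75/88 + 2*U + 2*V)
(-415924 + s(-483, M(5)))/(-34063 + T(606)) = (-415924 + (-75/88 + 2*(-12 + 5) + 2*(-483)))/(-34063 + 1384) = (-415924 + (-75/88 + 2*(-7) - 966))/(-32679) = (-415924 + (-75/88 - 14 - 966))*(-1/32679) = (-415924 - 86315/88)*(-1/32679) = -36687627/88*(-1/32679) = 4076403/319528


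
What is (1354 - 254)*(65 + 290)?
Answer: 390500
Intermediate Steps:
(1354 - 254)*(65 + 290) = 1100*355 = 390500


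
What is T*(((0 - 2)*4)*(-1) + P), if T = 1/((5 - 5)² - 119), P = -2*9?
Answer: 10/119 ≈ 0.084034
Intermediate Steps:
P = -18
T = -1/119 (T = 1/(0² - 119) = 1/(0 - 119) = 1/(-119) = -1/119 ≈ -0.0084034)
T*(((0 - 2)*4)*(-1) + P) = -(((0 - 2)*4)*(-1) - 18)/119 = -(-2*4*(-1) - 18)/119 = -(-8*(-1) - 18)/119 = -(8 - 18)/119 = -1/119*(-10) = 10/119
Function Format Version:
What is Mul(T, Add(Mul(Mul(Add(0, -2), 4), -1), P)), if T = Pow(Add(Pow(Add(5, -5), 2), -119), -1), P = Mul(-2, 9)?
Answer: Rational(10, 119) ≈ 0.084034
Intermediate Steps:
P = -18
T = Rational(-1, 119) (T = Pow(Add(Pow(0, 2), -119), -1) = Pow(Add(0, -119), -1) = Pow(-119, -1) = Rational(-1, 119) ≈ -0.0084034)
Mul(T, Add(Mul(Mul(Add(0, -2), 4), -1), P)) = Mul(Rational(-1, 119), Add(Mul(Mul(Add(0, -2), 4), -1), -18)) = Mul(Rational(-1, 119), Add(Mul(Mul(-2, 4), -1), -18)) = Mul(Rational(-1, 119), Add(Mul(-8, -1), -18)) = Mul(Rational(-1, 119), Add(8, -18)) = Mul(Rational(-1, 119), -10) = Rational(10, 119)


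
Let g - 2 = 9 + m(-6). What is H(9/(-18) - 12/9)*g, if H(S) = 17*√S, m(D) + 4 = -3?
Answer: 34*I*√66/3 ≈ 92.072*I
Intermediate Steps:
m(D) = -7 (m(D) = -4 - 3 = -7)
g = 4 (g = 2 + (9 - 7) = 2 + 2 = 4)
H(9/(-18) - 12/9)*g = (17*√(9/(-18) - 12/9))*4 = (17*√(9*(-1/18) - 12*⅑))*4 = (17*√(-½ - 4/3))*4 = (17*√(-11/6))*4 = (17*(I*√66/6))*4 = (17*I*√66/6)*4 = 34*I*√66/3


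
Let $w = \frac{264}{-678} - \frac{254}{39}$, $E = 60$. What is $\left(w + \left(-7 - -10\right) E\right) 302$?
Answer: $\frac{230378284}{4407} \approx 52276.0$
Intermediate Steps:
$w = - \frac{30418}{4407}$ ($w = 264 \left(- \frac{1}{678}\right) - \frac{254}{39} = - \frac{44}{113} - \frac{254}{39} = - \frac{30418}{4407} \approx -6.9022$)
$\left(w + \left(-7 - -10\right) E\right) 302 = \left(- \frac{30418}{4407} + \left(-7 - -10\right) 60\right) 302 = \left(- \frac{30418}{4407} + \left(-7 + 10\right) 60\right) 302 = \left(- \frac{30418}{4407} + 3 \cdot 60\right) 302 = \left(- \frac{30418}{4407} + 180\right) 302 = \frac{762842}{4407} \cdot 302 = \frac{230378284}{4407}$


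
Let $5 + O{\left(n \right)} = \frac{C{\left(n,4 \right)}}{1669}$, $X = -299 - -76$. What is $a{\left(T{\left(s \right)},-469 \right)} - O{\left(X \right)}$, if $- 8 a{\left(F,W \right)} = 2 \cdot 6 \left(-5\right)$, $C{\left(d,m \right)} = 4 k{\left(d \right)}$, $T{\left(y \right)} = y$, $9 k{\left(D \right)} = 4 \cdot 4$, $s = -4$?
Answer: $\frac{375397}{30042} \approx 12.496$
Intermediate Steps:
$k{\left(D \right)} = \frac{16}{9}$ ($k{\left(D \right)} = \frac{4 \cdot 4}{9} = \frac{1}{9} \cdot 16 = \frac{16}{9}$)
$C{\left(d,m \right)} = \frac{64}{9}$ ($C{\left(d,m \right)} = 4 \cdot \frac{16}{9} = \frac{64}{9}$)
$X = -223$ ($X = -299 + 76 = -223$)
$O{\left(n \right)} = - \frac{75041}{15021}$ ($O{\left(n \right)} = -5 + \frac{64}{9 \cdot 1669} = -5 + \frac{64}{9} \cdot \frac{1}{1669} = -5 + \frac{64}{15021} = - \frac{75041}{15021}$)
$a{\left(F,W \right)} = \frac{15}{2}$ ($a{\left(F,W \right)} = - \frac{2 \cdot 6 \left(-5\right)}{8} = - \frac{12 \left(-5\right)}{8} = \left(- \frac{1}{8}\right) \left(-60\right) = \frac{15}{2}$)
$a{\left(T{\left(s \right)},-469 \right)} - O{\left(X \right)} = \frac{15}{2} - - \frac{75041}{15021} = \frac{15}{2} + \frac{75041}{15021} = \frac{375397}{30042}$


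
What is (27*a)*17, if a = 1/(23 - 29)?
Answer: -153/2 ≈ -76.500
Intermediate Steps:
a = -⅙ (a = 1/(-6) = -⅙ ≈ -0.16667)
(27*a)*17 = (27*(-⅙))*17 = -9/2*17 = -153/2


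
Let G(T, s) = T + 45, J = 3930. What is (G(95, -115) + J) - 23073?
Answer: -19003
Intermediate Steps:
G(T, s) = 45 + T
(G(95, -115) + J) - 23073 = ((45 + 95) + 3930) - 23073 = (140 + 3930) - 23073 = 4070 - 23073 = -19003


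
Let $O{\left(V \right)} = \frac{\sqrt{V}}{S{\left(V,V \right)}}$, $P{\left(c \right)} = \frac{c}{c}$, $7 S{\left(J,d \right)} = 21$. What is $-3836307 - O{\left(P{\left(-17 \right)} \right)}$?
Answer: $- \frac{11508922}{3} \approx -3.8363 \cdot 10^{6}$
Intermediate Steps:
$S{\left(J,d \right)} = 3$ ($S{\left(J,d \right)} = \frac{1}{7} \cdot 21 = 3$)
$P{\left(c \right)} = 1$
$O{\left(V \right)} = \frac{\sqrt{V}}{3}$
$-3836307 - O{\left(P{\left(-17 \right)} \right)} = -3836307 - \frac{\sqrt{1}}{3} = -3836307 - \frac{1}{3} \cdot 1 = -3836307 - \frac{1}{3} = - \frac{11508922}{3}$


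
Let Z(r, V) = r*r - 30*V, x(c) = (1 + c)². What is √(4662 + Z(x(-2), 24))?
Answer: √3943 ≈ 62.793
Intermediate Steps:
Z(r, V) = r² - 30*V
√(4662 + Z(x(-2), 24)) = √(4662 + (((1 - 2)²)² - 30*24)) = √(4662 + (((-1)²)² - 720)) = √(4662 + (1² - 720)) = √(4662 + (1 - 720)) = √(4662 - 719) = √3943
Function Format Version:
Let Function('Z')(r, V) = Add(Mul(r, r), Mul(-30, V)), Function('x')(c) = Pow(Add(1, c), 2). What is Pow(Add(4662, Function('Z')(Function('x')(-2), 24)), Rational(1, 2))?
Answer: Pow(3943, Rational(1, 2)) ≈ 62.793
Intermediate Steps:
Function('Z')(r, V) = Add(Pow(r, 2), Mul(-30, V))
Pow(Add(4662, Function('Z')(Function('x')(-2), 24)), Rational(1, 2)) = Pow(Add(4662, Add(Pow(Pow(Add(1, -2), 2), 2), Mul(-30, 24))), Rational(1, 2)) = Pow(Add(4662, Add(Pow(Pow(-1, 2), 2), -720)), Rational(1, 2)) = Pow(Add(4662, Add(Pow(1, 2), -720)), Rational(1, 2)) = Pow(Add(4662, Add(1, -720)), Rational(1, 2)) = Pow(Add(4662, -719), Rational(1, 2)) = Pow(3943, Rational(1, 2))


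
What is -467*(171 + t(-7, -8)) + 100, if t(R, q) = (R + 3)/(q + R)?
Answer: -1198223/15 ≈ -79882.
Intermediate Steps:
t(R, q) = (3 + R)/(R + q)
-467*(171 + t(-7, -8)) + 100 = -467*(171 + (3 - 7)/(-7 - 8)) + 100 = -467*(171 - 4/(-15)) + 100 = -467*(171 - 1/15*(-4)) + 100 = -467*(171 + 4/15) + 100 = -467*2569/15 + 100 = -1199723/15 + 100 = -1198223/15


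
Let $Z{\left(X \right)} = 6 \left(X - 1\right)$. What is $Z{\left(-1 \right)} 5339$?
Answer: $-64068$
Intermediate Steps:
$Z{\left(X \right)} = -6 + 6 X$ ($Z{\left(X \right)} = 6 \left(-1 + X\right) = -6 + 6 X$)
$Z{\left(-1 \right)} 5339 = \left(-6 + 6 \left(-1\right)\right) 5339 = \left(-6 - 6\right) 5339 = \left(-12\right) 5339 = -64068$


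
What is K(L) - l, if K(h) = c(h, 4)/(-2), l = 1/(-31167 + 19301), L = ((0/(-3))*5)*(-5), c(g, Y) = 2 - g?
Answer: -11865/11866 ≈ -0.99992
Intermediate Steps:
L = 0 (L = ((0*(-⅓))*5)*(-5) = (0*5)*(-5) = 0*(-5) = 0)
l = -1/11866 (l = 1/(-11866) = -1/11866 ≈ -8.4274e-5)
K(h) = -1 + h/2 (K(h) = (2 - h)/(-2) = (2 - h)*(-½) = -1 + h/2)
K(L) - l = (-1 + (½)*0) - 1*(-1/11866) = (-1 + 0) + 1/11866 = -1 + 1/11866 = -11865/11866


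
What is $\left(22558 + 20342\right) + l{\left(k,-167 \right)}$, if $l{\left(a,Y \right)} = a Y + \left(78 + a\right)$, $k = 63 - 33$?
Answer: $37998$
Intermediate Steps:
$k = 30$
$l{\left(a,Y \right)} = 78 + a + Y a$ ($l{\left(a,Y \right)} = Y a + \left(78 + a\right) = 78 + a + Y a$)
$\left(22558 + 20342\right) + l{\left(k,-167 \right)} = \left(22558 + 20342\right) + \left(78 + 30 - 5010\right) = 42900 + \left(78 + 30 - 5010\right) = 42900 - 4902 = 37998$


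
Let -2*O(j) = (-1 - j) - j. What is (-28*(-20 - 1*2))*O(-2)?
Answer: -924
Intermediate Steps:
O(j) = ½ + j (O(j) = -((-1 - j) - j)/2 = -(-1 - 2*j)/2 = ½ + j)
(-28*(-20 - 1*2))*O(-2) = (-28*(-20 - 1*2))*(½ - 2) = -28*(-20 - 2)*(-3/2) = -28*(-22)*(-3/2) = 616*(-3/2) = -924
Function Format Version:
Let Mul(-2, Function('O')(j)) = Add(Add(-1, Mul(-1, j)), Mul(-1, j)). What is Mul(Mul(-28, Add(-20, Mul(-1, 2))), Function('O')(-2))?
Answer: -924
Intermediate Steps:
Function('O')(j) = Add(Rational(1, 2), j) (Function('O')(j) = Mul(Rational(-1, 2), Add(Add(-1, Mul(-1, j)), Mul(-1, j))) = Mul(Rational(-1, 2), Add(-1, Mul(-2, j))) = Add(Rational(1, 2), j))
Mul(Mul(-28, Add(-20, Mul(-1, 2))), Function('O')(-2)) = Mul(Mul(-28, Add(-20, Mul(-1, 2))), Add(Rational(1, 2), -2)) = Mul(Mul(-28, Add(-20, -2)), Rational(-3, 2)) = Mul(Mul(-28, -22), Rational(-3, 2)) = Mul(616, Rational(-3, 2)) = -924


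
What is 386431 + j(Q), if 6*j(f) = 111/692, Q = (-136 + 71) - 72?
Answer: 534820541/1384 ≈ 3.8643e+5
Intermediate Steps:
Q = -137 (Q = -65 - 72 = -137)
j(f) = 37/1384 (j(f) = (111/692)/6 = (111*(1/692))/6 = (⅙)*(111/692) = 37/1384)
386431 + j(Q) = 386431 + 37/1384 = 534820541/1384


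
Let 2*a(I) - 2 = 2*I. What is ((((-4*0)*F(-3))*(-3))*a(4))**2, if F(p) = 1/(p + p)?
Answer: 0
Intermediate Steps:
F(p) = 1/(2*p)
a(I) = 1 + I (a(I) = 1 + (2*I)/2 = 1 + I)
((((-4*0)*F(-3))*(-3))*a(4))**2 = ((((-4*0)*((1/2)/(-3)))*(-3))*(1 + 4))**2 = (((0*((1/2)*(-1/3)))*(-3))*5)**2 = (((0*(-1/6))*(-3))*5)**2 = ((0*(-3))*5)**2 = (0*5)**2 = 0**2 = 0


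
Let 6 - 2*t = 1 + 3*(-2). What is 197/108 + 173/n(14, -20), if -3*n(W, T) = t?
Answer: -109937/1188 ≈ -92.540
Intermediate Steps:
t = 11/2 (t = 3 - (1 + 3*(-2))/2 = 3 - (1 - 6)/2 = 3 - ½*(-5) = 3 + 5/2 = 11/2 ≈ 5.5000)
n(W, T) = -11/6 (n(W, T) = -⅓*11/2 = -11/6)
197/108 + 173/n(14, -20) = 197/108 + 173/(-11/6) = 197*(1/108) + 173*(-6/11) = 197/108 - 1038/11 = -109937/1188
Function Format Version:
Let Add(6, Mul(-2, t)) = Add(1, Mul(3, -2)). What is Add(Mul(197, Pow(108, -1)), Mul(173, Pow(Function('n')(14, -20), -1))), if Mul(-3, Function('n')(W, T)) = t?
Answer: Rational(-109937, 1188) ≈ -92.540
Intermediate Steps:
t = Rational(11, 2) (t = Add(3, Mul(Rational(-1, 2), Add(1, Mul(3, -2)))) = Add(3, Mul(Rational(-1, 2), Add(1, -6))) = Add(3, Mul(Rational(-1, 2), -5)) = Add(3, Rational(5, 2)) = Rational(11, 2) ≈ 5.5000)
Function('n')(W, T) = Rational(-11, 6) (Function('n')(W, T) = Mul(Rational(-1, 3), Rational(11, 2)) = Rational(-11, 6))
Add(Mul(197, Pow(108, -1)), Mul(173, Pow(Function('n')(14, -20), -1))) = Add(Mul(197, Pow(108, -1)), Mul(173, Pow(Rational(-11, 6), -1))) = Add(Mul(197, Rational(1, 108)), Mul(173, Rational(-6, 11))) = Add(Rational(197, 108), Rational(-1038, 11)) = Rational(-109937, 1188)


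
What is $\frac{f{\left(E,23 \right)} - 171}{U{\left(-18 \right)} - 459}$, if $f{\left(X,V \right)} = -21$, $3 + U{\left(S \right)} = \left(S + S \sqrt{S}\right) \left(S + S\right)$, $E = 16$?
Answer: $- \frac{992}{210913} + \frac{10368 i \sqrt{2}}{210913} \approx -0.0047034 + 0.06952 i$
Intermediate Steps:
$U{\left(S \right)} = -3 + 2 S \left(S + S^{\frac{3}{2}}\right)$ ($U{\left(S \right)} = -3 + \left(S + S \sqrt{S}\right) \left(S + S\right) = -3 + \left(S + S^{\frac{3}{2}}\right) 2 S = -3 + 2 S \left(S + S^{\frac{3}{2}}\right)$)
$\frac{f{\left(E,23 \right)} - 171}{U{\left(-18 \right)} - 459} = \frac{-21 - 171}{\left(-3 + 2 \left(-18\right)^{2} + 2 \left(-18\right)^{\frac{5}{2}}\right) - 459} = - \frac{192}{\left(-3 + 2 \cdot 324 + 2 \cdot 972 i \sqrt{2}\right) - 459} = - \frac{192}{\left(-3 + 648 + 1944 i \sqrt{2}\right) - 459} = - \frac{192}{\left(645 + 1944 i \sqrt{2}\right) - 459} = - \frac{192}{186 + 1944 i \sqrt{2}}$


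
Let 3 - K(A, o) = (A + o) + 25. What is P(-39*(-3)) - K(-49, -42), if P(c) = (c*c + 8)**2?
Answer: 187607740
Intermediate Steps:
K(A, o) = -22 - A - o (K(A, o) = 3 - ((A + o) + 25) = 3 - (25 + A + o) = 3 + (-25 - A - o) = -22 - A - o)
P(c) = (8 + c**2)**2 (P(c) = (c**2 + 8)**2 = (8 + c**2)**2)
P(-39*(-3)) - K(-49, -42) = (8 + (-39*(-3))**2)**2 - (-22 - 1*(-49) - 1*(-42)) = (8 + 117**2)**2 - (-22 + 49 + 42) = (8 + 13689)**2 - 1*69 = 13697**2 - 69 = 187607809 - 69 = 187607740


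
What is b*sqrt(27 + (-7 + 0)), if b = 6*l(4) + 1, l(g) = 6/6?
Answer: 14*sqrt(5) ≈ 31.305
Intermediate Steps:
l(g) = 1 (l(g) = 6*(1/6) = 1)
b = 7 (b = 6*1 + 1 = 6 + 1 = 7)
b*sqrt(27 + (-7 + 0)) = 7*sqrt(27 + (-7 + 0)) = 7*sqrt(27 - 7) = 7*sqrt(20) = 7*(2*sqrt(5)) = 14*sqrt(5)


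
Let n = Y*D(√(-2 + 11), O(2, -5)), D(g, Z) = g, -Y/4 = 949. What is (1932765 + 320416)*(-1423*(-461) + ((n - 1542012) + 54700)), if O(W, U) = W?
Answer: -1898748869157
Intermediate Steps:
Y = -3796 (Y = -4*949 = -3796)
n = -11388 (n = -3796*√(-2 + 11) = -3796*√9 = -3796*3 = -11388)
(1932765 + 320416)*(-1423*(-461) + ((n - 1542012) + 54700)) = (1932765 + 320416)*(-1423*(-461) + ((-11388 - 1542012) + 54700)) = 2253181*(656003 + (-1553400 + 54700)) = 2253181*(656003 - 1498700) = 2253181*(-842697) = -1898748869157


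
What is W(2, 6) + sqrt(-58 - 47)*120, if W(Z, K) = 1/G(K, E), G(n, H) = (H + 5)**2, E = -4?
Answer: 1 + 120*I*sqrt(105) ≈ 1.0 + 1229.6*I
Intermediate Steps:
G(n, H) = (5 + H)**2
W(Z, K) = 1 (W(Z, K) = 1/((5 - 4)**2) = 1/(1**2) = 1/1 = 1)
W(2, 6) + sqrt(-58 - 47)*120 = 1 + sqrt(-58 - 47)*120 = 1 + sqrt(-105)*120 = 1 + (I*sqrt(105))*120 = 1 + 120*I*sqrt(105)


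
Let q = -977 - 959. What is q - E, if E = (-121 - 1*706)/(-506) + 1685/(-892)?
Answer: -436851273/225676 ≈ -1935.7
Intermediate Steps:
q = -1936
E = -57463/225676 (E = (-121 - 706)*(-1/506) + 1685*(-1/892) = -827*(-1/506) - 1685/892 = 827/506 - 1685/892 = -57463/225676 ≈ -0.25463)
q - E = -1936 - 1*(-57463/225676) = -1936 + 57463/225676 = -436851273/225676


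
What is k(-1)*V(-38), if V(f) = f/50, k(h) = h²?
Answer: -19/25 ≈ -0.76000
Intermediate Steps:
V(f) = f/50 (V(f) = f*(1/50) = f/50)
k(-1)*V(-38) = (-1)²*((1/50)*(-38)) = 1*(-19/25) = -19/25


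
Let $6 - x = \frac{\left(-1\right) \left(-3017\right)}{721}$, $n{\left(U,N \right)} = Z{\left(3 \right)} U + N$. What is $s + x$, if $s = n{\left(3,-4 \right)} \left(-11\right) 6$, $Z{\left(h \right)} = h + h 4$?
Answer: $- \frac{278531}{103} \approx -2704.2$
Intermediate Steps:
$Z{\left(h \right)} = 5 h$ ($Z{\left(h \right)} = h + 4 h = 5 h$)
$n{\left(U,N \right)} = N + 15 U$ ($n{\left(U,N \right)} = 5 \cdot 3 U + N = 15 U + N = N + 15 U$)
$x = \frac{187}{103}$ ($x = 6 - \frac{\left(-1\right) \left(-3017\right)}{721} = 6 - 3017 \cdot \frac{1}{721} = 6 - \frac{431}{103} = \frac{187}{103} \approx 1.8155$)
$s = -2706$ ($s = \left(-4 + 15 \cdot 3\right) \left(-11\right) 6 = \left(-4 + 45\right) \left(-11\right) 6 = 41 \left(-11\right) 6 = \left(-451\right) 6 = -2706$)
$s + x = -2706 + \frac{187}{103} = - \frac{278531}{103}$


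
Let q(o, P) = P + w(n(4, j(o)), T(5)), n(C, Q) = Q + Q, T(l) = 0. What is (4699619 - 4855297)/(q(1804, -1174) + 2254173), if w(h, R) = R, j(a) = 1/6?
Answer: -155678/2252999 ≈ -0.069098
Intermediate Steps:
j(a) = ⅙
n(C, Q) = 2*Q
q(o, P) = P (q(o, P) = P + 0 = P)
(4699619 - 4855297)/(q(1804, -1174) + 2254173) = (4699619 - 4855297)/(-1174 + 2254173) = -155678/2252999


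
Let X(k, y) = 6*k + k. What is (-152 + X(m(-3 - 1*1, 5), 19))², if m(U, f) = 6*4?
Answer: 256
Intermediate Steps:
m(U, f) = 24
X(k, y) = 7*k
(-152 + X(m(-3 - 1*1, 5), 19))² = (-152 + 7*24)² = (-152 + 168)² = 16² = 256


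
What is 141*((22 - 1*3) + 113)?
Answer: 18612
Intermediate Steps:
141*((22 - 1*3) + 113) = 141*((22 - 3) + 113) = 141*(19 + 113) = 141*132 = 18612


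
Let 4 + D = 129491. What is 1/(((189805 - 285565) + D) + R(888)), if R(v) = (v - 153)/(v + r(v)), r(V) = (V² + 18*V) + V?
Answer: 268768/9064738581 ≈ 2.9650e-5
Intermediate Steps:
D = 129487 (D = -4 + 129491 = 129487)
r(V) = V² + 19*V
R(v) = (-153 + v)/(v + v*(19 + v)) (R(v) = (v - 153)/(v + v*(19 + v)) = (-153 + v)/(v + v*(19 + v)))
1/(((189805 - 285565) + D) + R(888)) = 1/(((189805 - 285565) + 129487) + (-153 + 888)/(888*(20 + 888))) = 1/((-95760 + 129487) + (1/888)*735/908) = 1/(33727 + (1/888)*(1/908)*735) = 1/(33727 + 245/268768) = 1/(9064738581/268768) = 268768/9064738581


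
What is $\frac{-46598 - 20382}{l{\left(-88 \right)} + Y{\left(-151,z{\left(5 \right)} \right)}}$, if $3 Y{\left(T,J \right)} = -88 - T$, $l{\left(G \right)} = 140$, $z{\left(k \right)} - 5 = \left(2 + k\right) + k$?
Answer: $- \frac{66980}{161} \approx -416.02$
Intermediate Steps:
$z{\left(k \right)} = 7 + 2 k$ ($z{\left(k \right)} = 5 + \left(\left(2 + k\right) + k\right) = 5 + \left(2 + 2 k\right) = 7 + 2 k$)
$Y{\left(T,J \right)} = - \frac{88}{3} - \frac{T}{3}$ ($Y{\left(T,J \right)} = \frac{-88 - T}{3} = - \frac{88}{3} - \frac{T}{3}$)
$\frac{-46598 - 20382}{l{\left(-88 \right)} + Y{\left(-151,z{\left(5 \right)} \right)}} = \frac{-46598 - 20382}{140 - -21} = - \frac{66980}{140 + \left(- \frac{88}{3} + \frac{151}{3}\right)} = - \frac{66980}{140 + 21} = - \frac{66980}{161}$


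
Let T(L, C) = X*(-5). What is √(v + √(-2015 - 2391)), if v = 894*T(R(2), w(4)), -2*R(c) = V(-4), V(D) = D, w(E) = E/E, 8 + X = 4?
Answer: √(17880 + I*√4406) ≈ 133.72 + 0.248*I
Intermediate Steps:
X = -4 (X = -8 + 4 = -4)
w(E) = 1
R(c) = 2 (R(c) = -½*(-4) = 2)
T(L, C) = 20 (T(L, C) = -4*(-5) = 20)
v = 17880 (v = 894*20 = 17880)
√(v + √(-2015 - 2391)) = √(17880 + √(-2015 - 2391)) = √(17880 + √(-4406)) = √(17880 + I*√4406)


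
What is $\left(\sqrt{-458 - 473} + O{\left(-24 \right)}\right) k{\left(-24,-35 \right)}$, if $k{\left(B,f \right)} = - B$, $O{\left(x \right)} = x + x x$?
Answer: $13248 + 168 i \sqrt{19} \approx 13248.0 + 732.29 i$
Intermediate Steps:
$O{\left(x \right)} = x + x^{2}$
$\left(\sqrt{-458 - 473} + O{\left(-24 \right)}\right) k{\left(-24,-35 \right)} = \left(\sqrt{-458 - 473} - 24 \left(1 - 24\right)\right) \left(\left(-1\right) \left(-24\right)\right) = \left(\sqrt{-931} - -552\right) 24 = \left(7 i \sqrt{19} + 552\right) 24 = \left(552 + 7 i \sqrt{19}\right) 24 = 13248 + 168 i \sqrt{19}$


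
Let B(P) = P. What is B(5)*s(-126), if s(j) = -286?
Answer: -1430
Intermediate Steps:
B(5)*s(-126) = 5*(-286) = -1430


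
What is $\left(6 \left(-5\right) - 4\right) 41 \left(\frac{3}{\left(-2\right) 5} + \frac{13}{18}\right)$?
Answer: $- \frac{26486}{45} \approx -588.58$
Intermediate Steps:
$\left(6 \left(-5\right) - 4\right) 41 \left(\frac{3}{\left(-2\right) 5} + \frac{13}{18}\right) = \left(-30 - 4\right) 41 \left(\frac{3}{-10} + 13 \cdot \frac{1}{18}\right) = \left(-34\right) 41 \left(3 \left(- \frac{1}{10}\right) + \frac{13}{18}\right) = - 1394 \left(- \frac{3}{10} + \frac{13}{18}\right) = \left(-1394\right) \frac{19}{45} = - \frac{26486}{45}$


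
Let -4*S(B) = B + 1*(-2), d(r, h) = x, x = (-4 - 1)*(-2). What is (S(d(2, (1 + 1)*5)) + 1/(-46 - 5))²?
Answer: 10609/2601 ≈ 4.0788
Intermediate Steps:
x = 10 (x = -5*(-2) = 10)
d(r, h) = 10
S(B) = ½ - B/4 (S(B) = -(B + 1*(-2))/4 = -(B - 2)/4 = -(-2 + B)/4 = ½ - B/4)
(S(d(2, (1 + 1)*5)) + 1/(-46 - 5))² = ((½ - ¼*10) + 1/(-46 - 5))² = ((½ - 5/2) + 1/(-51))² = (-2 - 1/51)² = (-103/51)² = 10609/2601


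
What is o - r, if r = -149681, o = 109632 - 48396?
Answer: 210917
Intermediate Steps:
o = 61236
o - r = 61236 - 1*(-149681) = 61236 + 149681 = 210917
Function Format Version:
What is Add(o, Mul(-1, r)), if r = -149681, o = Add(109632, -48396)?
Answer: 210917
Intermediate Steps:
o = 61236
Add(o, Mul(-1, r)) = Add(61236, Mul(-1, -149681)) = Add(61236, 149681) = 210917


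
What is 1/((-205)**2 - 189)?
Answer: 1/41836 ≈ 2.3903e-5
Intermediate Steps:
1/((-205)**2 - 189) = 1/(42025 - 189) = 1/41836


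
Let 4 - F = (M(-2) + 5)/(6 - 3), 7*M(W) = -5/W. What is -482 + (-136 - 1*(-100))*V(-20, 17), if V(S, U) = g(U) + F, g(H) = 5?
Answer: -5192/7 ≈ -741.71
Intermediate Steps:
M(W) = -5/(7*W) (M(W) = (-5/W)/7 = -5/(7*W))
F = 31/14 (F = 4 - (-5/7/(-2) + 5)/(6 - 3) = 4 - (-5/7*(-½) + 5)/3 = 4 - (5/14 + 5)/3 = 4 - 75/(14*3) = 4 - 1*25/14 = 4 - 25/14 = 31/14 ≈ 2.2143)
V(S, U) = 101/14 (V(S, U) = 5 + 31/14 = 101/14)
-482 + (-136 - 1*(-100))*V(-20, 17) = -482 + (-136 - 1*(-100))*(101/14) = -482 + (-136 + 100)*(101/14) = -482 - 36*101/14 = -482 - 1818/7 = -5192/7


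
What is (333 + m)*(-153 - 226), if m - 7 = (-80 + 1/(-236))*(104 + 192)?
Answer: 521933786/59 ≈ 8.8463e+6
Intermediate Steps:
m = -1396781/59 (m = 7 + (-80 + 1/(-236))*(104 + 192) = 7 + (-80 - 1/236)*296 = 7 - 18881/236*296 = 7 - 1397194/59 = -1396781/59 ≈ -23674.)
(333 + m)*(-153 - 226) = (333 - 1396781/59)*(-153 - 226) = -1377134/59*(-379) = 521933786/59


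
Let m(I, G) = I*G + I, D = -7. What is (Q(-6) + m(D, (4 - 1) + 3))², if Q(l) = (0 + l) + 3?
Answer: 2704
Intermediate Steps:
m(I, G) = I + G*I (m(I, G) = G*I + I = I + G*I)
Q(l) = 3 + l (Q(l) = l + 3 = 3 + l)
(Q(-6) + m(D, (4 - 1) + 3))² = ((3 - 6) - 7*(1 + ((4 - 1) + 3)))² = (-3 - 7*(1 + (3 + 3)))² = (-3 - 7*(1 + 6))² = (-3 - 7*7)² = (-3 - 49)² = (-52)² = 2704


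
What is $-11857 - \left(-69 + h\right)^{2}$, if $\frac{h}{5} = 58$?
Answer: $-60698$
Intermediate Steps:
$h = 290$ ($h = 5 \cdot 58 = 290$)
$-11857 - \left(-69 + h\right)^{2} = -11857 - \left(-69 + 290\right)^{2} = -11857 - 221^{2} = -11857 - 48841 = -60698$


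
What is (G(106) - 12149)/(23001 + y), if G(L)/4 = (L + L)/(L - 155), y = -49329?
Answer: 596149/1290072 ≈ 0.46211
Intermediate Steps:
G(L) = 8*L/(-155 + L) (G(L) = 4*((L + L)/(L - 155)) = 4*((2*L)/(-155 + L)) = 4*(2*L/(-155 + L)) = 8*L/(-155 + L))
(G(106) - 12149)/(23001 + y) = (8*106/(-155 + 106) - 12149)/(23001 - 49329) = (8*106/(-49) - 12149)/(-26328) = (8*106*(-1/49) - 12149)*(-1/26328) = (-848/49 - 12149)*(-1/26328) = -596149/49*(-1/26328) = 596149/1290072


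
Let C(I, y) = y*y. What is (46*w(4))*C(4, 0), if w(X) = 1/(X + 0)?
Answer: 0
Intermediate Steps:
C(I, y) = y²
w(X) = 1/X
(46*w(4))*C(4, 0) = (46/4)*0² = (46*(¼))*0 = (23/2)*0 = 0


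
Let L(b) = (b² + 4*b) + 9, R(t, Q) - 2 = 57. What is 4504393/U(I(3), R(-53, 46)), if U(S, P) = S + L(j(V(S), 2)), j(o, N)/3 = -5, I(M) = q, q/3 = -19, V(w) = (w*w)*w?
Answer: 4504393/117 ≈ 38499.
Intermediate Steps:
V(w) = w³ (V(w) = w²*w = w³)
R(t, Q) = 59 (R(t, Q) = 2 + 57 = 59)
q = -57 (q = 3*(-19) = -57)
I(M) = -57
j(o, N) = -15 (j(o, N) = 3*(-5) = -15)
L(b) = 9 + b² + 4*b
U(S, P) = 174 + S (U(S, P) = S + (9 + (-15)² + 4*(-15)) = S + (9 + 225 - 60) = S + 174 = 174 + S)
4504393/U(I(3), R(-53, 46)) = 4504393/(174 - 57) = 4504393/117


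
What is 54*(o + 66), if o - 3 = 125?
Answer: 10476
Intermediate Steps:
o = 128 (o = 3 + 125 = 128)
54*(o + 66) = 54*(128 + 66) = 54*194 = 10476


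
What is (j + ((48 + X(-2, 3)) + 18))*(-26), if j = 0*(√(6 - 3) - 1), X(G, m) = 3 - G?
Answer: -1846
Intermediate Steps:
j = 0 (j = 0*(√3 - 1) = 0*(-1 + √3) = 0)
(j + ((48 + X(-2, 3)) + 18))*(-26) = (0 + ((48 + (3 - 1*(-2))) + 18))*(-26) = (0 + ((48 + (3 + 2)) + 18))*(-26) = (0 + ((48 + 5) + 18))*(-26) = (0 + (53 + 18))*(-26) = (0 + 71)*(-26) = 71*(-26) = -1846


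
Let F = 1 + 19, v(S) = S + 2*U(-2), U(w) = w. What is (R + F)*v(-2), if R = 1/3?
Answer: -122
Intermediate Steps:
R = 1/3 ≈ 0.33333
v(S) = -4 + S (v(S) = S + 2*(-2) = S - 4 = -4 + S)
F = 20
(R + F)*v(-2) = (1/3 + 20)*(-4 - 2) = (61/3)*(-6) = -122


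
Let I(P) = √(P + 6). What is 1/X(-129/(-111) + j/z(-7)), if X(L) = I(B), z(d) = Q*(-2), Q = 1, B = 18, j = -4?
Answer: √6/12 ≈ 0.20412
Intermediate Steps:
I(P) = √(6 + P)
z(d) = -2 (z(d) = 1*(-2) = -2)
X(L) = 2*√6 (X(L) = √(6 + 18) = √24 = 2*√6)
1/X(-129/(-111) + j/z(-7)) = 1/(2*√6) = √6/12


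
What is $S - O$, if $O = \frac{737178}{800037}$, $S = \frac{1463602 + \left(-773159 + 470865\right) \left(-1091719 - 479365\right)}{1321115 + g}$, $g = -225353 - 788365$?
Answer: $\frac{126653976689705120}{81976324563} \approx 1.545 \cdot 10^{6}$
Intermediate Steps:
$g = -1013718$
$S = \frac{474930730298}{307397}$ ($S = \frac{1463602 + \left(-773159 + 470865\right) \left(-1091719 - 479365\right)}{1321115 - 1013718} = \frac{1463602 - -474929266696}{307397} = \left(1463602 + 474929266696\right) \frac{1}{307397} = 474930730298 \cdot \frac{1}{307397} = \frac{474930730298}{307397} \approx 1.545 \cdot 10^{6}$)
$O = \frac{245726}{266679}$ ($O = 737178 \cdot \frac{1}{800037} = \frac{245726}{266679} \approx 0.92143$)
$S - O = \frac{474930730298}{307397} - \frac{245726}{266679} = \frac{126653976689705120}{81976324563}$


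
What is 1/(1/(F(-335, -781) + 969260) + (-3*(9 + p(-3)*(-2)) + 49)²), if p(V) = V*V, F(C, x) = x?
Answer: 968479/5593934705 ≈ 0.00017313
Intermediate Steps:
p(V) = V²
1/(1/(F(-335, -781) + 969260) + (-3*(9 + p(-3)*(-2)) + 49)²) = 1/(1/(-781 + 969260) + (-3*(9 + (-3)²*(-2)) + 49)²) = 1/(1/968479 + (-3*(9 + 9*(-2)) + 49)²) = 1/(1/968479 + (-3*(9 - 18) + 49)²) = 1/(1/968479 + (-3*(-9) + 49)²) = 1/(1/968479 + (27 + 49)²) = 1/(1/968479 + 76²) = 1/(1/968479 + 5776) = 1/(5593934705/968479) = 968479/5593934705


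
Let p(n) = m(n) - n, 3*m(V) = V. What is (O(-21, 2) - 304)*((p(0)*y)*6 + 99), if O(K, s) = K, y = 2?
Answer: -32175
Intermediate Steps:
m(V) = V/3
p(n) = -2*n/3 (p(n) = n/3 - n = -2*n/3)
(O(-21, 2) - 304)*((p(0)*y)*6 + 99) = (-21 - 304)*((-⅔*0*2)*6 + 99) = -325*((0*2)*6 + 99) = -325*(0*6 + 99) = -325*(0 + 99) = -325*99 = -32175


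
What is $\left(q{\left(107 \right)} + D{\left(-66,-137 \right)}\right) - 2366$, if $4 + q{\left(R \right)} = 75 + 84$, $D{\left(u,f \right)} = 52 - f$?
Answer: $-2022$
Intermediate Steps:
$q{\left(R \right)} = 155$ ($q{\left(R \right)} = -4 + \left(75 + 84\right) = -4 + 159 = 155$)
$\left(q{\left(107 \right)} + D{\left(-66,-137 \right)}\right) - 2366 = \left(155 + \left(52 - -137\right)\right) - 2366 = \left(155 + \left(52 + 137\right)\right) - 2366 = \left(155 + 189\right) - 2366 = 344 - 2366 = -2022$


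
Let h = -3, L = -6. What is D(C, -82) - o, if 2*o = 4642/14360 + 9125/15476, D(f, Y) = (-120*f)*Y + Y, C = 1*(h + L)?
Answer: -16866000187/190270 ≈ -88643.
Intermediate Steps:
C = -9 (C = 1*(-3 - 6) = 1*(-9) = -9)
D(f, Y) = Y - 120*Y*f (D(f, Y) = -120*Y*f + Y = Y - 120*Y*f)
o = 86847/190270 (o = (4642/14360 + 9125/15476)/2 = (4642*(1/14360) + 9125*(1/15476))/2 = (2321/7180 + 125/212)/2 = (½)*(86847/95135) = 86847/190270 ≈ 0.45644)
D(C, -82) - o = -82*(1 - 120*(-9)) - 1*86847/190270 = -82*(1 + 1080) - 86847/190270 = -82*1081 - 86847/190270 = -88642 - 86847/190270 = -16866000187/190270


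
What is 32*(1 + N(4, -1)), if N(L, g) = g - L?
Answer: -128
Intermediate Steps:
32*(1 + N(4, -1)) = 32*(1 + (-1 - 1*4)) = 32*(1 + (-1 - 4)) = 32*(1 - 5) = 32*(-4) = -128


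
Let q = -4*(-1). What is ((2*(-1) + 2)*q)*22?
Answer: 0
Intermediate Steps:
q = 4
((2*(-1) + 2)*q)*22 = ((2*(-1) + 2)*4)*22 = ((-2 + 2)*4)*22 = (0*4)*22 = 0*22 = 0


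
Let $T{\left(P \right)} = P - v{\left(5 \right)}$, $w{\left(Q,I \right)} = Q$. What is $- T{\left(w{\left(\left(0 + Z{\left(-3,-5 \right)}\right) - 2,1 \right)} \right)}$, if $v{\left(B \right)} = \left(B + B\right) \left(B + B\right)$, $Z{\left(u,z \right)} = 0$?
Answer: $102$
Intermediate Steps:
$v{\left(B \right)} = 4 B^{2}$ ($v{\left(B \right)} = 2 B 2 B = 4 B^{2}$)
$T{\left(P \right)} = -100 + P$ ($T{\left(P \right)} = P - 4 \cdot 5^{2} = P - 4 \cdot 25 = P - 100 = -100 + P$)
$- T{\left(w{\left(\left(0 + Z{\left(-3,-5 \right)}\right) - 2,1 \right)} \right)} = - (-100 + \left(\left(0 + 0\right) - 2\right)) = - (-100 + \left(0 - 2\right)) = - (-100 - 2) = \left(-1\right) \left(-102\right) = 102$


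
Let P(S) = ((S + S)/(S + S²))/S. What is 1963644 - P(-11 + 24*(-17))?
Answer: 171958268723/87571 ≈ 1.9636e+6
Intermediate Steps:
P(S) = 2/(S + S²) (P(S) = ((2*S)/(S + S²))/S = (2*S/(S + S²))/S = 2/(S + S²))
1963644 - P(-11 + 24*(-17)) = 1963644 - 2/((-11 + 24*(-17))*(1 + (-11 + 24*(-17)))) = 1963644 - 2/((-11 - 408)*(1 + (-11 - 408))) = 1963644 - 2/((-419)*(1 - 419)) = 1963644 - 2*(-1)/(419*(-418)) = 1963644 - 2*(-1)*(-1)/(419*418) = 1963644 - 1*1/87571 = 1963644 - 1/87571 = 171958268723/87571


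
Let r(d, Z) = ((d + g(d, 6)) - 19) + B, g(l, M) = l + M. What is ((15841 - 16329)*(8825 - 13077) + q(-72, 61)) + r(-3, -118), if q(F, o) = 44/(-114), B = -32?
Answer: 118270703/57 ≈ 2.0749e+6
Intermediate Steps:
q(F, o) = -22/57 (q(F, o) = 44*(-1/114) = -22/57)
g(l, M) = M + l
r(d, Z) = -45 + 2*d (r(d, Z) = ((d + (6 + d)) - 19) - 32 = ((6 + 2*d) - 19) - 32 = (-13 + 2*d) - 32 = -45 + 2*d)
((15841 - 16329)*(8825 - 13077) + q(-72, 61)) + r(-3, -118) = ((15841 - 16329)*(8825 - 13077) - 22/57) + (-45 + 2*(-3)) = (-488*(-4252) - 22/57) + (-45 - 6) = (2074976 - 22/57) - 51 = 118273610/57 - 51 = 118270703/57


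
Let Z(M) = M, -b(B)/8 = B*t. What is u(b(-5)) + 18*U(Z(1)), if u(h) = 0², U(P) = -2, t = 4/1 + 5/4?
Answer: -36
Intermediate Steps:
t = 21/4 (t = 4*1 + 5*(¼) = 4 + 5/4 = 21/4 ≈ 5.2500)
b(B) = -42*B (b(B) = -8*B*21/4 = -42*B)
u(h) = 0
u(b(-5)) + 18*U(Z(1)) = 0 + 18*(-2) = 0 - 36 = -36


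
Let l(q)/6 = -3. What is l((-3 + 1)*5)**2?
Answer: 324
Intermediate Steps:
l(q) = -18 (l(q) = 6*(-3) = -18)
l((-3 + 1)*5)**2 = (-18)**2 = 324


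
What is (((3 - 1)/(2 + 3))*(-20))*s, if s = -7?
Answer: 56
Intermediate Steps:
(((3 - 1)/(2 + 3))*(-20))*s = (((3 - 1)/(2 + 3))*(-20))*(-7) = ((2/5)*(-20))*(-7) = ((2*(⅕))*(-20))*(-7) = ((⅖)*(-20))*(-7) = -8*(-7) = 56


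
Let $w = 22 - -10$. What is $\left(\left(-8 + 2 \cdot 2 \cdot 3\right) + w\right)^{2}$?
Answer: $1296$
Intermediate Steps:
$w = 32$ ($w = 22 + 10 = 32$)
$\left(\left(-8 + 2 \cdot 2 \cdot 3\right) + w\right)^{2} = \left(\left(-8 + 2 \cdot 2 \cdot 3\right) + 32\right)^{2} = \left(\left(-8 + 4 \cdot 3\right) + 32\right)^{2} = \left(\left(-8 + 12\right) + 32\right)^{2} = \left(4 + 32\right)^{2} = 36^{2} = 1296$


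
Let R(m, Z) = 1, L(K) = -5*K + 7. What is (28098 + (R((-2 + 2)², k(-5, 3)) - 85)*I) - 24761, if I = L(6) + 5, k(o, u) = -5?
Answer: 4849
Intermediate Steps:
L(K) = 7 - 5*K
I = -18 (I = (7 - 5*6) + 5 = (7 - 30) + 5 = -23 + 5 = -18)
(28098 + (R((-2 + 2)², k(-5, 3)) - 85)*I) - 24761 = (28098 + (1 - 85)*(-18)) - 24761 = (28098 - 84*(-18)) - 24761 = (28098 + 1512) - 24761 = 29610 - 24761 = 4849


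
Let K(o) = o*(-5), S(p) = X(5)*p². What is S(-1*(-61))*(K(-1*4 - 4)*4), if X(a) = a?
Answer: 2976800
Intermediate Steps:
S(p) = 5*p²
K(o) = -5*o
S(-1*(-61))*(K(-1*4 - 4)*4) = (5*(-1*(-61))²)*(-5*(-1*4 - 4)*4) = (5*61²)*(-5*(-4 - 4)*4) = (5*3721)*(-5*(-8)*4) = 18605*(40*4) = 18605*160 = 2976800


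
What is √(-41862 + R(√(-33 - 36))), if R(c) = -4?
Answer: 11*I*√346 ≈ 204.61*I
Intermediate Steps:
√(-41862 + R(√(-33 - 36))) = √(-41862 - 4) = √(-41866) = 11*I*√346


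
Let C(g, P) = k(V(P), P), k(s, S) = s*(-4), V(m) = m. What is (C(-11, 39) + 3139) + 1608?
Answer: 4591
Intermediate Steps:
k(s, S) = -4*s
C(g, P) = -4*P
(C(-11, 39) + 3139) + 1608 = (-4*39 + 3139) + 1608 = (-156 + 3139) + 1608 = 2983 + 1608 = 4591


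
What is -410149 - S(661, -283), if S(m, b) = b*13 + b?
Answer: -406187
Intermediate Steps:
S(m, b) = 14*b (S(m, b) = 13*b + b = 14*b)
-410149 - S(661, -283) = -410149 - 14*(-283) = -410149 - 1*(-3962) = -410149 + 3962 = -406187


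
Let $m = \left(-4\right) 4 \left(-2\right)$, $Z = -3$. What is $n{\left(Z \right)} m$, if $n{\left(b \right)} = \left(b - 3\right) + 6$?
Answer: $0$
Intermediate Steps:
$n{\left(b \right)} = 3 + b$ ($n{\left(b \right)} = \left(-3 + b\right) + 6 = 3 + b$)
$m = 32$ ($m = \left(-16\right) \left(-2\right) = 32$)
$n{\left(Z \right)} m = \left(3 - 3\right) 32 = 0 \cdot 32 = 0$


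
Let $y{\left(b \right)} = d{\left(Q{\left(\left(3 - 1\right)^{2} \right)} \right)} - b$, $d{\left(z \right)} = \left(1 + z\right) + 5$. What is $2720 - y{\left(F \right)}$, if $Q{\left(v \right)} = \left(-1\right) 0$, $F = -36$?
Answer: $2678$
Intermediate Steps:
$Q{\left(v \right)} = 0$
$d{\left(z \right)} = 6 + z$
$y{\left(b \right)} = 6 - b$ ($y{\left(b \right)} = \left(6 + 0\right) - b = 6 - b$)
$2720 - y{\left(F \right)} = 2720 - \left(6 - -36\right) = 2720 - \left(6 + 36\right) = 2720 - 42 = 2678$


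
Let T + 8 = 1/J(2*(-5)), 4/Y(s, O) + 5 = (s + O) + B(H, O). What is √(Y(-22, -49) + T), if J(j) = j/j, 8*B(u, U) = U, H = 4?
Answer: I*√338063/219 ≈ 2.6549*I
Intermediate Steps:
B(u, U) = U/8
Y(s, O) = 4/(-5 + s + 9*O/8) (Y(s, O) = 4/(-5 + ((s + O) + O/8)) = 4/(-5 + ((O + s) + O/8)) = 4/(-5 + (s + 9*O/8)) = 4/(-5 + s + 9*O/8))
J(j) = 1
T = -7 (T = -8 + 1/1 = -8 + 1 = -7)
√(Y(-22, -49) + T) = √(32/(-40 + 8*(-22) + 9*(-49)) - 7) = √(32/(-40 - 176 - 441) - 7) = √(32/(-657) - 7) = √(32*(-1/657) - 7) = √(-32/657 - 7) = √(-4631/657) = I*√338063/219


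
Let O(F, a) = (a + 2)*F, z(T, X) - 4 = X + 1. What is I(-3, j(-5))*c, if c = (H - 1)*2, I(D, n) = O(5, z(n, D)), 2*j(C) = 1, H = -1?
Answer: -80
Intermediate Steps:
j(C) = ½ (j(C) = (½)*1 = ½)
z(T, X) = 5 + X (z(T, X) = 4 + (X + 1) = 4 + (1 + X) = 5 + X)
O(F, a) = F*(2 + a) (O(F, a) = (2 + a)*F = F*(2 + a))
I(D, n) = 35 + 5*D (I(D, n) = 5*(2 + (5 + D)) = 5*(7 + D) = 35 + 5*D)
c = -4 (c = (-1 - 1)*2 = -2*2 = -4)
I(-3, j(-5))*c = (35 + 5*(-3))*(-4) = (35 - 15)*(-4) = 20*(-4) = -80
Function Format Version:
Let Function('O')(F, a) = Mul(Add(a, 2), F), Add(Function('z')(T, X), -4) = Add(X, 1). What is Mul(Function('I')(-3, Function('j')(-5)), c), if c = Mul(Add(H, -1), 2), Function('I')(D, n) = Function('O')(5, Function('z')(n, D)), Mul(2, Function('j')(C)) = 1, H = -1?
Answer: -80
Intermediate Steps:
Function('j')(C) = Rational(1, 2) (Function('j')(C) = Mul(Rational(1, 2), 1) = Rational(1, 2))
Function('z')(T, X) = Add(5, X) (Function('z')(T, X) = Add(4, Add(X, 1)) = Add(4, Add(1, X)) = Add(5, X))
Function('O')(F, a) = Mul(F, Add(2, a)) (Function('O')(F, a) = Mul(Add(2, a), F) = Mul(F, Add(2, a)))
Function('I')(D, n) = Add(35, Mul(5, D)) (Function('I')(D, n) = Mul(5, Add(2, Add(5, D))) = Mul(5, Add(7, D)) = Add(35, Mul(5, D)))
c = -4 (c = Mul(Add(-1, -1), 2) = Mul(-2, 2) = -4)
Mul(Function('I')(-3, Function('j')(-5)), c) = Mul(Add(35, Mul(5, -3)), -4) = Mul(Add(35, -15), -4) = Mul(20, -4) = -80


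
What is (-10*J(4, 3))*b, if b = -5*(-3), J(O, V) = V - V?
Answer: 0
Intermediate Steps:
J(O, V) = 0
b = 15
(-10*J(4, 3))*b = -10*0*15 = 0*15 = 0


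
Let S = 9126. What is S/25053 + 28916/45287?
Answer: 379240570/378191737 ≈ 1.0028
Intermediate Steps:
S/25053 + 28916/45287 = 9126/25053 + 28916/45287 = 9126*(1/25053) + 28916*(1/45287) = 3042/8351 + 28916/45287 = 379240570/378191737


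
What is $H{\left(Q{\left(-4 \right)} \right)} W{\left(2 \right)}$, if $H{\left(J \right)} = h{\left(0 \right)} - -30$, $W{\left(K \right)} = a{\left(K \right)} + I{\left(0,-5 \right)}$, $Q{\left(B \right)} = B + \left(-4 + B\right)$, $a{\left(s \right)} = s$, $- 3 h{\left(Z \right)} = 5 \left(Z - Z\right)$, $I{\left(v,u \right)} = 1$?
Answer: $90$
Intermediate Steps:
$h{\left(Z \right)} = 0$ ($h{\left(Z \right)} = - \frac{5 \left(Z - Z\right)}{3} = - \frac{5 \cdot 0}{3} = \left(- \frac{1}{3}\right) 0 = 0$)
$Q{\left(B \right)} = -4 + 2 B$
$W{\left(K \right)} = 1 + K$ ($W{\left(K \right)} = K + 1 = 1 + K$)
$H{\left(J \right)} = 30$ ($H{\left(J \right)} = 0 - -30 = 0 + 30 = 30$)
$H{\left(Q{\left(-4 \right)} \right)} W{\left(2 \right)} = 30 \left(1 + 2\right) = 30 \cdot 3 = 90$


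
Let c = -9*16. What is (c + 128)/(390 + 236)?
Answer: -8/313 ≈ -0.025559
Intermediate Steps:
c = -144
(c + 128)/(390 + 236) = (-144 + 128)/(390 + 236) = -16/626 = -16*1/626 = -8/313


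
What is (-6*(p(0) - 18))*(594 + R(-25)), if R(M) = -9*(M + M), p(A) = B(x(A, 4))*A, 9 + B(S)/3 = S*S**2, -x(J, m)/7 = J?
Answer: 112752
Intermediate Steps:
x(J, m) = -7*J
B(S) = -27 + 3*S**3 (B(S) = -27 + 3*(S*S**2) = -27 + 3*S**3)
p(A) = A*(-27 - 1029*A**3) (p(A) = (-27 + 3*(-7*A)**3)*A = (-27 + 3*(-343*A**3))*A = (-27 - 1029*A**3)*A = A*(-27 - 1029*A**3))
R(M) = -18*M
(-6*(p(0) - 18))*(594 + R(-25)) = (-6*((-1029*0**4 - 27*0) - 18))*(594 - 18*(-25)) = (-6*((-1029*0 + 0) - 18))*(594 + 450) = -6*((0 + 0) - 18)*1044 = -6*(0 - 18)*1044 = -6*(-18)*1044 = 108*1044 = 112752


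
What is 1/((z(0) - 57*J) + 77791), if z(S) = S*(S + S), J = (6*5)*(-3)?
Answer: 1/82921 ≈ 1.2060e-5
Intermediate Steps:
J = -90 (J = 30*(-3) = -90)
z(S) = 2*S**2 (z(S) = S*(2*S) = 2*S**2)
1/((z(0) - 57*J) + 77791) = 1/((2*0**2 - 57*(-90)) + 77791) = 1/((2*0 + 5130) + 77791) = 1/((0 + 5130) + 77791) = 1/(5130 + 77791) = 1/82921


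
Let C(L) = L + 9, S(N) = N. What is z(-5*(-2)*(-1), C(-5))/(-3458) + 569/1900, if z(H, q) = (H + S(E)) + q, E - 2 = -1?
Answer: 52029/172900 ≈ 0.30092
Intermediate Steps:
E = 1 (E = 2 - 1 = 1)
C(L) = 9 + L
z(H, q) = 1 + H + q (z(H, q) = (H + 1) + q = (1 + H) + q = 1 + H + q)
z(-5*(-2)*(-1), C(-5))/(-3458) + 569/1900 = (1 - 5*(-2)*(-1) + (9 - 5))/(-3458) + 569/1900 = (1 + 10*(-1) + 4)*(-1/3458) + 569*(1/1900) = (1 - 10 + 4)*(-1/3458) + 569/1900 = -5*(-1/3458) + 569/1900 = 5/3458 + 569/1900 = 52029/172900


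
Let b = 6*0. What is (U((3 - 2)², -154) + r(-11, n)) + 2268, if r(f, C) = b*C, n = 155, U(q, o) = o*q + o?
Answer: 1960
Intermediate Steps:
U(q, o) = o + o*q
b = 0
r(f, C) = 0 (r(f, C) = 0*C = 0)
(U((3 - 2)², -154) + r(-11, n)) + 2268 = (-154*(1 + (3 - 2)²) + 0) + 2268 = (-154*(1 + 1²) + 0) + 2268 = (-154*(1 + 1) + 0) + 2268 = (-154*2 + 0) + 2268 = (-308 + 0) + 2268 = -308 + 2268 = 1960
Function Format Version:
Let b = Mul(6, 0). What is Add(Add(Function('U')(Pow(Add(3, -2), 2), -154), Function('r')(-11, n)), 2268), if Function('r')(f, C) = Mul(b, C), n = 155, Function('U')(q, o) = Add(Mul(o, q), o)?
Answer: 1960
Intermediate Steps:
Function('U')(q, o) = Add(o, Mul(o, q))
b = 0
Function('r')(f, C) = 0 (Function('r')(f, C) = Mul(0, C) = 0)
Add(Add(Function('U')(Pow(Add(3, -2), 2), -154), Function('r')(-11, n)), 2268) = Add(Add(Mul(-154, Add(1, Pow(Add(3, -2), 2))), 0), 2268) = Add(Add(Mul(-154, Add(1, Pow(1, 2))), 0), 2268) = Add(Add(Mul(-154, Add(1, 1)), 0), 2268) = Add(Add(Mul(-154, 2), 0), 2268) = Add(Add(-308, 0), 2268) = Add(-308, 2268) = 1960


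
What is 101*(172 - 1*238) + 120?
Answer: -6546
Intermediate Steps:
101*(172 - 1*238) + 120 = 101*(172 - 238) + 120 = 101*(-66) + 120 = -6666 + 120 = -6546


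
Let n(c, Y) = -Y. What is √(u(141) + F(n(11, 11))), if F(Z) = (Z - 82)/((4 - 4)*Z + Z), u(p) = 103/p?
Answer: √22095546/1551 ≈ 3.0307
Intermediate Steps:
F(Z) = (-82 + Z)/Z (F(Z) = (-82 + Z)/(0*Z + Z) = (-82 + Z)/(0 + Z) = (-82 + Z)/Z)
√(u(141) + F(n(11, 11))) = √(103/141 + (-82 - 1*11)/((-1*11))) = √(103*(1/141) + (-82 - 11)/(-11)) = √(103/141 - 1/11*(-93)) = √(103/141 + 93/11) = √(14246/1551) = √22095546/1551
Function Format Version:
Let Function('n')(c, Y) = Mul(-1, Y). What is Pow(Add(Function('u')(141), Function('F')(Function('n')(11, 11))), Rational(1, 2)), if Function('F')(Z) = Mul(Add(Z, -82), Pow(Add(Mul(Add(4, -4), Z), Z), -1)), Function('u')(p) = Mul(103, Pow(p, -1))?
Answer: Mul(Rational(1, 1551), Pow(22095546, Rational(1, 2))) ≈ 3.0307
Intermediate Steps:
Function('F')(Z) = Mul(Pow(Z, -1), Add(-82, Z)) (Function('F')(Z) = Mul(Add(-82, Z), Pow(Add(Mul(0, Z), Z), -1)) = Mul(Add(-82, Z), Pow(Add(0, Z), -1)) = Mul(Add(-82, Z), Pow(Z, -1)) = Mul(Pow(Z, -1), Add(-82, Z)))
Pow(Add(Function('u')(141), Function('F')(Function('n')(11, 11))), Rational(1, 2)) = Pow(Add(Mul(103, Pow(141, -1)), Mul(Pow(Mul(-1, 11), -1), Add(-82, Mul(-1, 11)))), Rational(1, 2)) = Pow(Add(Mul(103, Rational(1, 141)), Mul(Pow(-11, -1), Add(-82, -11))), Rational(1, 2)) = Pow(Add(Rational(103, 141), Mul(Rational(-1, 11), -93)), Rational(1, 2)) = Pow(Add(Rational(103, 141), Rational(93, 11)), Rational(1, 2)) = Pow(Rational(14246, 1551), Rational(1, 2)) = Mul(Rational(1, 1551), Pow(22095546, Rational(1, 2)))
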